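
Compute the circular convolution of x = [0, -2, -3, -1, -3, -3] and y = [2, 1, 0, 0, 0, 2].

(x ⊛ y)[n] = Σ(m=0 to 5) x[m] · y[(n-m) mod 6]

Computing each output sample:
(x ⊛ y)[0] = -7
(x ⊛ y)[1] = -10
(x ⊛ y)[2] = -10
(x ⊛ y)[3] = -11
(x ⊛ y)[4] = -13
(x ⊛ y)[5] = -9

x ⊛ y = [-7, -10, -10, -11, -13, -9]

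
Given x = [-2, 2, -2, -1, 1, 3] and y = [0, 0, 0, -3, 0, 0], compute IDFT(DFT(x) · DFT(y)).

(x ⊛ y)[n] = Σ(m=0 to 5) x[m] · y[(n-m) mod 6]

Computing each output sample:
(x ⊛ y)[0] = 3
(x ⊛ y)[1] = -3
(x ⊛ y)[2] = -9
(x ⊛ y)[3] = 6
(x ⊛ y)[4] = -6
(x ⊛ y)[5] = 6

x ⊛ y = [3, -3, -9, 6, -6, 6]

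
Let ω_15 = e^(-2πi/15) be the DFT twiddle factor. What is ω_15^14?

ω_15^14 = e^(-2πi·14/15)
= cos(-2π·14/15) + i·sin(-2π·14/15)
= cos(-28π/15) + i·sin(-28π/15)

ω_15^14 = cos(-28π/15) + i·sin(-28π/15) = 0.9135+0.4067i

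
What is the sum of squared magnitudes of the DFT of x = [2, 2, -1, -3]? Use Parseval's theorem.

Parseval: Σ|x[n]|² = (1/N)Σ|X[k]|², so Σ|X[k]|² = N·Σ|x[n]|² = 4·18.0000

Σ|X[k]|² = N·Σ|x[n]|² = 4·18.0000 = 72.0000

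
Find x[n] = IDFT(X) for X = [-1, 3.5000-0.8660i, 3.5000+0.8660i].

x[n] = (1/3) Σ(k=0 to 2) X[k] · e^(2πikn/3)

Computing each x[n]:
x[0] = 2
x[1] = -1
x[2] = -2

x = [2, -1, -2]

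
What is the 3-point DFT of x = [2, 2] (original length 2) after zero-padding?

Original 2-point DFT: [4, 0]
Zero-padded 3-point DFT provides frequency interpolation.

DFT_3([x, 0, ...]) = [4, 1.0000-1.7321i, 1.0000+1.7321i]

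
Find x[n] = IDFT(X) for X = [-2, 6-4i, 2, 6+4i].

x[n] = (1/4) Σ(k=0 to 3) X[k] · e^(2πikn/4)

Computing each x[n]:
x[0] = 3
x[1] = 1
x[2] = -3
x[3] = -3

x = [3, 1, -3, -3]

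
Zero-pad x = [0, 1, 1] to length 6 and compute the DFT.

Original 3-point DFT: [2, -1, -1]
Zero-padded 6-point DFT provides frequency interpolation.

DFT_6([x, 0, ...]) = [2, -1.7321i, -1, 0, -1, 1.7321i]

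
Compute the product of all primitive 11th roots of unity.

The primitive 11th roots of unity are ω_11^k for k coprime to 11: k ∈ {1, 2, 3, 4, 5, 6, 7, 8, 9, 10}
Their product equals the constant term of the cyclotomic polynomial Φ_11(x) up to sign.
For n ≥ 3, the product of all primitive nth roots of unity is 1. (For n=1 it is 1; for n=2 it is -1.)

1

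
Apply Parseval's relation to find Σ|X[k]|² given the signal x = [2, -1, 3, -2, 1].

Parseval: Σ|x[n]|² = (1/N)Σ|X[k]|², so Σ|X[k]|² = N·Σ|x[n]|² = 5·19.0000

Σ|X[k]|² = N·Σ|x[n]|² = 5·19.0000 = 95.0000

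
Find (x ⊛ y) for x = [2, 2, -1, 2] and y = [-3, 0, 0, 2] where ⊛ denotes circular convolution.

(x ⊛ y)[n] = Σ(m=0 to 3) x[m] · y[(n-m) mod 4]

Computing each output sample:
(x ⊛ y)[0] = -2
(x ⊛ y)[1] = -8
(x ⊛ y)[2] = 7
(x ⊛ y)[3] = -2

x ⊛ y = [-2, -8, 7, -2]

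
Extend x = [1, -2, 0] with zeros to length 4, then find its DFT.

Original 3-point DFT: [-1, 2.0000+1.7321i, 2.0000-1.7321i]
Zero-padded 4-point DFT provides frequency interpolation.

DFT_4([x, 0, ...]) = [-1, 1+2i, 3, 1-2i]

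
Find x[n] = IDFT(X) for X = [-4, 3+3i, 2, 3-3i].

x[n] = (1/4) Σ(k=0 to 3) X[k] · e^(2πikn/4)

Computing each x[n]:
x[0] = 1
x[1] = -3
x[2] = -2
x[3] = 0

x = [1, -3, -2, 0]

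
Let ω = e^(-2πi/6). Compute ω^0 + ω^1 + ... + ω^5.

Sum of all nth roots of unity equals 0 for n > 1 (geometric series with r ≠ 1).

0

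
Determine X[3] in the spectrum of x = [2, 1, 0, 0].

X[3] = Σ(n=0 to 3) x[n] · ω_4^(3n) where ω_4 = e^(-2πi/4)
= (2)·ω_4^0 + (1)·ω_4^3 + (0)·ω_4^6 + (0)·ω_4^9

X[3] = 2+1i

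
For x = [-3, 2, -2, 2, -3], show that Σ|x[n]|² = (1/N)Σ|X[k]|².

Time domain:
Σ|x[n]|² = |-3|² + |2|² + |-2|² + |2|² + |-3|² = 30.0000

Frequency domain:
(1/5)Σ|X[k]|² = (1/5)(|-4|² + |-3.3090-2.4041i|² + |-2.1910-6.7432i|² + |-2.1910+6.7432i|² + |-3.3090+2.4041i|²) = (1/5)·150.0000 = 30.0000

Both sides agree, confirming Parseval's theorem.

Σ|x[n]|² = (1/N)Σ|X[k]|² = 30.0000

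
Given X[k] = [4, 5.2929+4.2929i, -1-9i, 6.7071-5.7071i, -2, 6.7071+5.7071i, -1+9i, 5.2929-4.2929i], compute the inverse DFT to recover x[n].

x[n] = (1/8) Σ(k=0 to 7) X[k] · e^(2πikn/8)

Computing each x[n]:
x[0] = 3
x[1] = 3
x[2] = -2
x[3] = -1
x[4] = -3
x[5] = 3
x[6] = 3
x[7] = -2

x = [3, 3, -2, -1, -3, 3, 3, -2]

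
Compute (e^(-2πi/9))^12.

Since ω_9^9 = 1, powers reduce modulo 9.
12 mod 9 = 3
So ω_9^12 = ω_9^3 = e^(-2πi·3/9)

ω_9^12 = ω_9^3 = -0.5000-0.8660i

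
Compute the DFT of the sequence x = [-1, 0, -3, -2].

X[k] = Σ(n=0 to 3) x[n] · ω_4^(nk)
where ω_4 = e^(-2πi/4)

Computing each X[k]:
X[0] = -6
X[1] = 2-2i
X[2] = -2
X[3] = 2+2i

X = [-6, 2-2i, -2, 2+2i]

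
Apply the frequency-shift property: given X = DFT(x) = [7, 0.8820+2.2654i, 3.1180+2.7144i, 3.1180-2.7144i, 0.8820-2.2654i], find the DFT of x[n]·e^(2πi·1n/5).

Modulation property: DFT(ω_5^(-1n)·x[n]) = X[(k-1) mod 5], so circularly shift X by 1 positions.

X[k-1] = [0.8820-2.2654i, 7, 0.8820+2.2654i, 3.1180+2.7144i, 3.1180-2.7144i]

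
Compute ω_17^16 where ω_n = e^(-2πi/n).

ω_17^16 = e^(-2πi·16/17)
= cos(-2π·16/17) + i·sin(-2π·16/17)
= cos(-32π/17) + i·sin(-32π/17)

ω_17^16 = cos(-32π/17) + i·sin(-32π/17) = 0.9325+0.3612i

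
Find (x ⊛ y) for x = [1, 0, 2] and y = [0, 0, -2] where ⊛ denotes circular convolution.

(x ⊛ y)[n] = Σ(m=0 to 2) x[m] · y[(n-m) mod 3]

Computing each output sample:
(x ⊛ y)[0] = 0
(x ⊛ y)[1] = -4
(x ⊛ y)[2] = -2

x ⊛ y = [0, -4, -2]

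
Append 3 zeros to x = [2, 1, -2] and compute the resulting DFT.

Original 3-point DFT: [1, 2.5000-2.5981i, 2.5000+2.5981i]
Zero-padded 6-point DFT provides frequency interpolation.

DFT_6([x, 0, ...]) = [1, 3.5000+0.8660i, 2.5000-2.5981i, -1, 2.5000+2.5981i, 3.5000-0.8660i]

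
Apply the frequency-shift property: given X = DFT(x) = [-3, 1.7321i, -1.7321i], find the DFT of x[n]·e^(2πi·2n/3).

Modulation property: DFT(ω_3^(-2n)·x[n]) = X[(k-2) mod 3], so circularly shift X by 2 positions.

X[k-2] = [1.7321i, -1.7321i, -3]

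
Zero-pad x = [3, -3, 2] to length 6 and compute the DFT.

Original 3-point DFT: [2, 3.5000+4.3301i, 3.5000-4.3301i]
Zero-padded 6-point DFT provides frequency interpolation.

DFT_6([x, 0, ...]) = [2, 0.5000+0.8660i, 3.5000+4.3301i, 8, 3.5000-4.3301i, 0.5000-0.8660i]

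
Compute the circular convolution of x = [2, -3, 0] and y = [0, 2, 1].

(x ⊛ y)[n] = Σ(m=0 to 2) x[m] · y[(n-m) mod 3]

Computing each output sample:
(x ⊛ y)[0] = -3
(x ⊛ y)[1] = 4
(x ⊛ y)[2] = -4

x ⊛ y = [-3, 4, -4]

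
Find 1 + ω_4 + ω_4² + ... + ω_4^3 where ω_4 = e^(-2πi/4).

Sum of all nth roots of unity equals 0 for n > 1 (geometric series with r ≠ 1).

0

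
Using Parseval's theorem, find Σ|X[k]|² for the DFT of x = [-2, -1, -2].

Parseval: Σ|x[n]|² = (1/N)Σ|X[k]|², so Σ|X[k]|² = N·Σ|x[n]|² = 3·9.0000

Σ|X[k]|² = N·Σ|x[n]|² = 3·9.0000 = 27.0000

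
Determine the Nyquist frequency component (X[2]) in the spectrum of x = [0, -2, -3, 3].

X[2] = Σ(n=0 to 3) x[n] · ω_4^(2n) where ω_4 = e^(-2πi/4)
= (0)·ω_4^0 + (-2)·ω_4^2 + (-3)·ω_4^4 + (3)·ω_4^6

X[2] = -4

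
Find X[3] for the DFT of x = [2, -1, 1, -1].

X[3] = Σ(n=0 to 3) x[n] · ω_4^(3n) where ω_4 = e^(-2πi/4)
= (2)·ω_4^0 + (-1)·ω_4^3 + (1)·ω_4^6 + (-1)·ω_4^9

X[3] = 1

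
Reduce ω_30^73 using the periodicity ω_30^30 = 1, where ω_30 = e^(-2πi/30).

Since ω_30^30 = 1, powers reduce modulo 30.
73 mod 30 = 13
So ω_30^73 = ω_30^13 = e^(-2πi·13/30)

ω_30^73 = ω_30^13 = -0.9135-0.4067i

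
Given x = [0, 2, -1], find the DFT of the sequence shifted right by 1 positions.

Time shift by 1: X_shifted[k] = ω_3^(1k) · X[k]
Shifted x = [-1, 0, 2]

DFT(x[n-1]) = [1, -2.0000+1.7321i, -2.0000-1.7321i]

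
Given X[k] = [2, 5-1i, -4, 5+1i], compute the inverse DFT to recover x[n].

x[n] = (1/4) Σ(k=0 to 3) X[k] · e^(2πikn/4)

Computing each x[n]:
x[0] = 2
x[1] = 2
x[2] = -3
x[3] = 1

x = [2, 2, -3, 1]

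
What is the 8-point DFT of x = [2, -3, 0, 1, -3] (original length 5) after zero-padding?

Original 5-point DFT: [-3, -0.6631+0.5878i, 7.1631-0.9511i, 7.1631+0.9511i, -0.6631-0.5878i]
Zero-padded 8-point DFT provides frequency interpolation.

DFT_8([x, 0, ...]) = [-3, 2.1716+1.4142i, -1+4i, 7.8284+1.4142i, 1, 7.8284-1.4142i, -1-4i, 2.1716-1.4142i]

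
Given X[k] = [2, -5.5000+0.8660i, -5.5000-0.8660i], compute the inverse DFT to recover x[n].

x[n] = (1/3) Σ(k=0 to 2) X[k] · e^(2πikn/3)

Computing each x[n]:
x[0] = -3
x[1] = 2
x[2] = 3

x = [-3, 2, 3]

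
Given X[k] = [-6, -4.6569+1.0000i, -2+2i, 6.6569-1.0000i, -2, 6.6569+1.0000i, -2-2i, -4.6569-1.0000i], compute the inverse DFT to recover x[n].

x[n] = (1/8) Σ(k=0 to 7) X[k] · e^(2πikn/8)

Computing each x[n]:
x[0] = -1
x[1] = -3
x[2] = -1
x[3] = 2
x[4] = -2
x[5] = 1
x[6] = 0
x[7] = -2

x = [-1, -3, -1, 2, -2, 1, 0, -2]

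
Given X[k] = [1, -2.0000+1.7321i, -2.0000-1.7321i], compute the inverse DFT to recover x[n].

x[n] = (1/3) Σ(k=0 to 2) X[k] · e^(2πikn/3)

Computing each x[n]:
x[0] = -1
x[1] = 0
x[2] = 2

x = [-1, 0, 2]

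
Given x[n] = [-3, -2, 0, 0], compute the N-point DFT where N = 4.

X[k] = Σ(n=0 to 3) x[n] · ω_4^(nk)
where ω_4 = e^(-2πi/4)

Computing each X[k]:
X[0] = -5
X[1] = -3+2i
X[2] = -1
X[3] = -3-2i

X = [-5, -3+2i, -1, -3-2i]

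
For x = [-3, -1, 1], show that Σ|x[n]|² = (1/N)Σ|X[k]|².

Time domain:
Σ|x[n]|² = |-3|² + |-1|² + |1|² = 11.0000

Frequency domain:
(1/3)Σ|X[k]|² = (1/3)(|-3|² + |-3.0000+1.7321i|² + |-3.0000-1.7321i|²) = (1/3)·33.0000 = 11.0000

Both sides agree, confirming Parseval's theorem.

Σ|x[n]|² = (1/N)Σ|X[k]|² = 11.0000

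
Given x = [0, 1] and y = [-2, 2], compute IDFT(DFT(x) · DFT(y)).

(x ⊛ y)[n] = Σ(m=0 to 1) x[m] · y[(n-m) mod 2]

Computing each output sample:
(x ⊛ y)[0] = 2
(x ⊛ y)[1] = -2

x ⊛ y = [2, -2]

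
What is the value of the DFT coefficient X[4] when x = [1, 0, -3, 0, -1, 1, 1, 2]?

X[4] = Σ(n=0 to 7) x[n] · ω_8^(4n) where ω_8 = e^(-2πi/8)
= (1)·ω_8^0 + (0)·ω_8^4 + (-3)·ω_8^8 + (0)·ω_8^12 + (-1)·ω_8^16 + (1)·ω_8^20 + (1)·ω_8^24 + (2)·ω_8^28

X[4] = -5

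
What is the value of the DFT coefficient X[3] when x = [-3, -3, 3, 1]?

X[3] = Σ(n=0 to 3) x[n] · ω_4^(3n) where ω_4 = e^(-2πi/4)
= (-3)·ω_4^0 + (-3)·ω_4^3 + (3)·ω_4^6 + (1)·ω_4^9

X[3] = -6-4i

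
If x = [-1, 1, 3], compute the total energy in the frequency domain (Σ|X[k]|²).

Parseval: Σ|x[n]|² = (1/N)Σ|X[k]|², so Σ|X[k]|² = N·Σ|x[n]|² = 3·11.0000

Σ|X[k]|² = N·Σ|x[n]|² = 3·11.0000 = 33.0000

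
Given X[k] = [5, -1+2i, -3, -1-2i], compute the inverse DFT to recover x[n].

x[n] = (1/4) Σ(k=0 to 3) X[k] · e^(2πikn/4)

Computing each x[n]:
x[0] = 0
x[1] = 1
x[2] = 1
x[3] = 3

x = [0, 1, 1, 3]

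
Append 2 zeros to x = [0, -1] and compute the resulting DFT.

Original 2-point DFT: [-1, 1]
Zero-padded 4-point DFT provides frequency interpolation.

DFT_4([x, 0, ...]) = [-1, 1i, 1, -1i]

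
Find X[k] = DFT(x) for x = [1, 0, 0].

X[k] = Σ(n=0 to 2) x[n] · ω_3^(nk)
where ω_3 = e^(-2πi/3)

Computing each X[k]:
X[0] = 1
X[1] = 1
X[2] = 1

X = [1, 1, 1]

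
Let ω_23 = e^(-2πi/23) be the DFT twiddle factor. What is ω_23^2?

ω_23^2 = e^(-2πi·2/23)
= cos(-2π·2/23) + i·sin(-2π·2/23)
= cos(-4π/23) + i·sin(-4π/23)

ω_23^2 = cos(-4π/23) + i·sin(-4π/23) = 0.8544-0.5196i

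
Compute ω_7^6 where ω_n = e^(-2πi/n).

ω_7^6 = e^(-2πi·6/7)
= cos(-2π·6/7) + i·sin(-2π·6/7)
= cos(-12π/7) + i·sin(-12π/7)

ω_7^6 = cos(-12π/7) + i·sin(-12π/7) = 0.6235+0.7818i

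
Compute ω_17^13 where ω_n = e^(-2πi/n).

ω_17^13 = e^(-2πi·13/17)
= cos(-2π·13/17) + i·sin(-2π·13/17)
= cos(-26π/17) + i·sin(-26π/17)

ω_17^13 = cos(-26π/17) + i·sin(-26π/17) = 0.0923+0.9957i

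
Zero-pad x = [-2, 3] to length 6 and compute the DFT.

Original 2-point DFT: [1, -5]
Zero-padded 6-point DFT provides frequency interpolation.

DFT_6([x, 0, ...]) = [1, -0.5000-2.5981i, -3.5000-2.5981i, -5, -3.5000+2.5981i, -0.5000+2.5981i]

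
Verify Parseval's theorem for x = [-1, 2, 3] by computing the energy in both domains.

Time domain:
Σ|x[n]|² = |-1|² + |2|² + |3|² = 14.0000

Frequency domain:
(1/3)Σ|X[k]|² = (1/3)(|4|² + |-3.5000+0.8660i|² + |-3.5000-0.8660i|²) = (1/3)·42.0000 = 14.0000

Both sides agree, confirming Parseval's theorem.

Σ|x[n]|² = (1/N)Σ|X[k]|² = 14.0000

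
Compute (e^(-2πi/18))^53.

Since ω_18^18 = 1, powers reduce modulo 18.
53 mod 18 = 17
So ω_18^53 = ω_18^17 = e^(-2πi·17/18)

ω_18^53 = ω_18^17 = 0.9397+0.3420i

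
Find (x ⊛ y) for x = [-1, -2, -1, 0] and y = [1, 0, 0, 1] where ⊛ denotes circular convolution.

(x ⊛ y)[n] = Σ(m=0 to 3) x[m] · y[(n-m) mod 4]

Computing each output sample:
(x ⊛ y)[0] = -3
(x ⊛ y)[1] = -3
(x ⊛ y)[2] = -1
(x ⊛ y)[3] = -1

x ⊛ y = [-3, -3, -1, -1]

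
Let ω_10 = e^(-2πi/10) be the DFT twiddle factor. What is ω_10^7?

ω_10^7 = e^(-2πi·7/10)
= cos(-2π·7/10) + i·sin(-2π·7/10)
= cos(-14π/10) + i·sin(-14π/10)

ω_10^7 = cos(-14π/10) + i·sin(-14π/10) = -0.3090+0.9511i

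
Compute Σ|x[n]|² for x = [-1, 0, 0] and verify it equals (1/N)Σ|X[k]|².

Time domain:
Σ|x[n]|² = |-1|² + |0|² + |0|² = 1.0000

Frequency domain:
(1/3)Σ|X[k]|² = (1/3)(|-1|² + |-1|² + |-1|²) = (1/3)·3.0000 = 1.0000

Both sides agree, confirming Parseval's theorem.

Σ|x[n]|² = (1/N)Σ|X[k]|² = 1.0000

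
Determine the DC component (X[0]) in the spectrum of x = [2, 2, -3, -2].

X[0] = Σ(n=0 to 3) x[n] · ω_4^0 = Σ x[n]
= (2) + (2) + (-3) + (-2)

X[0] = -1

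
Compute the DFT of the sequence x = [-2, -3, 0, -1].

X[k] = Σ(n=0 to 3) x[n] · ω_4^(nk)
where ω_4 = e^(-2πi/4)

Computing each X[k]:
X[0] = -6
X[1] = -2+2i
X[2] = 2
X[3] = -2-2i

X = [-6, -2+2i, 2, -2-2i]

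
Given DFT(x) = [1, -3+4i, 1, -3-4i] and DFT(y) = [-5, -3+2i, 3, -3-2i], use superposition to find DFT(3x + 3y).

By linearity: DFT(3x + 3y) = 3·DFT(x) + 3·DFT(y)
= 3·[1, -3+4i, 1, -3-4i] + 3·[-5, -3+2i, 3, -3-2i]

Computing element-wise:
Z[0] = 3·(1) + 3·(-5) = -12
Z[1] = 3·(-3+4i) + 3·(-3+2i) = -18+18i
Z[2] = 3·(1) + 3·(3) = 12
Z[3] = 3·(-3-4i) + 3·(-3-2i) = -18-18i

DFT(3x + 3y) = 3·X + 3·Y = [-12, -18+18i, 12, -18-18i]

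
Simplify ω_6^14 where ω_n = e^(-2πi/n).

Since ω_6^6 = 1, powers reduce modulo 6.
14 mod 6 = 2
So ω_6^14 = ω_6^2 = e^(-2πi·2/6)

ω_6^14 = ω_6^2 = -0.5000-0.8660i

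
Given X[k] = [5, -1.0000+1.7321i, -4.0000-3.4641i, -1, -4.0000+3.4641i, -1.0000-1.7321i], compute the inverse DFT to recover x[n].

x[n] = (1/6) Σ(k=0 to 5) X[k] · e^(2πikn/6)

Computing each x[n]:
x[0] = -1
x[1] = 2
x[2] = 0
x[3] = 0
x[4] = 3
x[5] = 1

x = [-1, 2, 0, 0, 3, 1]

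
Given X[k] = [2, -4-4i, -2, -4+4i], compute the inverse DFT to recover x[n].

x[n] = (1/4) Σ(k=0 to 3) X[k] · e^(2πikn/4)

Computing each x[n]:
x[0] = -2
x[1] = 3
x[2] = 2
x[3] = -1

x = [-2, 3, 2, -1]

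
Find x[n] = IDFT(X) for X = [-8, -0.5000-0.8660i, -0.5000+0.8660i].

x[n] = (1/3) Σ(k=0 to 2) X[k] · e^(2πikn/3)

Computing each x[n]:
x[0] = -3
x[1] = -2
x[2] = -3

x = [-3, -2, -3]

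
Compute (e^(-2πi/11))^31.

Since ω_11^11 = 1, powers reduce modulo 11.
31 mod 11 = 9
So ω_11^31 = ω_11^9 = e^(-2πi·9/11)

ω_11^31 = ω_11^9 = 0.4154+0.9096i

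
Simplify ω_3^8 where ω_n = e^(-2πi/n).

Since ω_3^3 = 1, powers reduce modulo 3.
8 mod 3 = 2
So ω_3^8 = ω_3^2 = e^(-2πi·2/3)

ω_3^8 = ω_3^2 = -0.5000+0.8660i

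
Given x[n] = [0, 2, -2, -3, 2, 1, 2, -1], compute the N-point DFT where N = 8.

X[k] = Σ(n=0 to 7) x[n] · ω_8^(nk)
where ω_8 = e^(-2πi/8)

Computing each X[k]:
X[0] = 1
X[1] = 0.1213+4.7071i
X[2] = 2-7i
X[3] = -4.1213-3.2929i
X[4] = 3
X[5] = -4.1213+3.2929i
X[6] = 2+7i
X[7] = 0.1213-4.7071i

X = [1, 0.1213+4.7071i, 2-7i, -4.1213-3.2929i, 3, -4.1213+3.2929i, 2+7i, 0.1213-4.7071i]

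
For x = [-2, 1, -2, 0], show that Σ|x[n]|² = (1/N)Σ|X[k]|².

Time domain:
Σ|x[n]|² = |-2|² + |1|² + |-2|² + |0|² = 9.0000

Frequency domain:
(1/4)Σ|X[k]|² = (1/4)(|-3|² + |-1i|² + |-5|² + |1i|²) = (1/4)·36.0000 = 9.0000

Both sides agree, confirming Parseval's theorem.

Σ|x[n]|² = (1/N)Σ|X[k]|² = 9.0000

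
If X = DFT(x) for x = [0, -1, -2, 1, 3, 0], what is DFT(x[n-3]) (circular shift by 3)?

Time shift by 3: X_shifted[k] = ω_6^(3k) · X[k]
Shifted x = [1, 3, 0, 0, -1, -2]

DFT(x[n-3]) = [1, 2.0000-5.1962i, 1.0000-3.4641i, -1, 1.0000+3.4641i, 2.0000+5.1962i]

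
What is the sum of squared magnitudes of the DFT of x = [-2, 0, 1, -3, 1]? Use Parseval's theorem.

Parseval: Σ|x[n]|² = (1/N)Σ|X[k]|², so Σ|X[k]|² = N·Σ|x[n]|² = 5·15.0000

Σ|X[k]|² = N·Σ|x[n]|² = 5·15.0000 = 75.0000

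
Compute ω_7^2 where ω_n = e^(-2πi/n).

ω_7^2 = e^(-2πi·2/7)
= cos(-2π·2/7) + i·sin(-2π·2/7)
= cos(-4π/7) + i·sin(-4π/7)

ω_7^2 = cos(-4π/7) + i·sin(-4π/7) = -0.2225-0.9749i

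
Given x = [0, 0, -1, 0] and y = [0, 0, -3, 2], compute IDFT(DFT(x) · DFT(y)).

(x ⊛ y)[n] = Σ(m=0 to 3) x[m] · y[(n-m) mod 4]

Computing each output sample:
(x ⊛ y)[0] = 3
(x ⊛ y)[1] = -2
(x ⊛ y)[2] = 0
(x ⊛ y)[3] = 0

x ⊛ y = [3, -2, 0, 0]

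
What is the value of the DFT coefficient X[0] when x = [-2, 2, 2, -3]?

X[0] = Σ(n=0 to 3) x[n] · ω_4^0 = Σ x[n]
= (-2) + (2) + (2) + (-3)

X[0] = -1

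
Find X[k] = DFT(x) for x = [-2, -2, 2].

X[k] = Σ(n=0 to 2) x[n] · ω_3^(nk)
where ω_3 = e^(-2πi/3)

Computing each X[k]:
X[0] = -2
X[1] = -2.0000+3.4641i
X[2] = -2.0000-3.4641i

X = [-2, -2.0000+3.4641i, -2.0000-3.4641i]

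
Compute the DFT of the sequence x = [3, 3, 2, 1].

X[k] = Σ(n=0 to 3) x[n] · ω_4^(nk)
where ω_4 = e^(-2πi/4)

Computing each X[k]:
X[0] = 9
X[1] = 1-2i
X[2] = 1
X[3] = 1+2i

X = [9, 1-2i, 1, 1+2i]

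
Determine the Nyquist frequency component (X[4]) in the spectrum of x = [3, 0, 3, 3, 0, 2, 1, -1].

X[4] = Σ(n=0 to 7) x[n] · ω_8^(4n) where ω_8 = e^(-2πi/8)
= (3)·ω_8^0 + (0)·ω_8^4 + (3)·ω_8^8 + (3)·ω_8^12 + (0)·ω_8^16 + (2)·ω_8^20 + (1)·ω_8^24 + (-1)·ω_8^28

X[4] = 3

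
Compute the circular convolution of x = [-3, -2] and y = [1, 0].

(x ⊛ y)[n] = Σ(m=0 to 1) x[m] · y[(n-m) mod 2]

Computing each output sample:
(x ⊛ y)[0] = -3
(x ⊛ y)[1] = -2

x ⊛ y = [-3, -2]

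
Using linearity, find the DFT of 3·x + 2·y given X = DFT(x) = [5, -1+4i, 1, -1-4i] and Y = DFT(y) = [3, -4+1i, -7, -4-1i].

By linearity: DFT(3x + 2y) = 3·DFT(x) + 2·DFT(y)
= 3·[5, -1+4i, 1, -1-4i] + 2·[3, -4+1i, -7, -4-1i]

Computing element-wise:
Z[0] = 3·(5) + 2·(3) = 21
Z[1] = 3·(-1+4i) + 2·(-4+1i) = -11+14i
Z[2] = 3·(1) + 2·(-7) = -11
Z[3] = 3·(-1-4i) + 2·(-4-1i) = -11-14i

DFT(3x + 2y) = 3·X + 2·Y = [21, -11+14i, -11, -11-14i]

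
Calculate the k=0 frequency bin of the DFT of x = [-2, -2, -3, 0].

X[0] = Σ(n=0 to 3) x[n] · ω_4^0 = Σ x[n]
= (-2) + (-2) + (-3) + (0)

X[0] = -7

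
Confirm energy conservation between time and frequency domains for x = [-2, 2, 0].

Time domain:
Σ|x[n]|² = |-2|² + |2|² + |0|² = 8.0000

Frequency domain:
(1/3)Σ|X[k]|² = (1/3)(|0|² + |-3.0000-1.7321i|² + |-3.0000+1.7321i|²) = (1/3)·24.0000 = 8.0000

Both sides agree, confirming Parseval's theorem.

Σ|x[n]|² = (1/N)Σ|X[k]|² = 8.0000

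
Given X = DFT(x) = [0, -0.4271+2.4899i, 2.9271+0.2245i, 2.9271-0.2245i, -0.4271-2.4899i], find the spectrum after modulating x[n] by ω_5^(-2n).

Modulation property: DFT(ω_5^(-2n)·x[n]) = X[(k-2) mod 5], so circularly shift X by 2 positions.

X[k-2] = [2.9271-0.2245i, -0.4271-2.4899i, 0, -0.4271+2.4899i, 2.9271+0.2245i]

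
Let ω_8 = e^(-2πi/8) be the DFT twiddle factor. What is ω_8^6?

ω_8^6 = e^(-2πi·6/8)
= cos(-2π·6/8) + i·sin(-2π·6/8)
= cos(-12π/8) + i·sin(-12π/8)

ω_8^6 = cos(-12π/8) + i·sin(-12π/8) = 1i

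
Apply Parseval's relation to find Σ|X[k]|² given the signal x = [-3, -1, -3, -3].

Parseval: Σ|x[n]|² = (1/N)Σ|X[k]|², so Σ|X[k]|² = N·Σ|x[n]|² = 4·28.0000

Σ|X[k]|² = N·Σ|x[n]|² = 4·28.0000 = 112.0000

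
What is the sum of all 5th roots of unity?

Sum of all nth roots of unity equals 0 for n > 1 (geometric series with r ≠ 1).

0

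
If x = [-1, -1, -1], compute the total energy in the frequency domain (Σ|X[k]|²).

Parseval: Σ|x[n]|² = (1/N)Σ|X[k]|², so Σ|X[k]|² = N·Σ|x[n]|² = 3·3.0000

Σ|X[k]|² = N·Σ|x[n]|² = 3·3.0000 = 9.0000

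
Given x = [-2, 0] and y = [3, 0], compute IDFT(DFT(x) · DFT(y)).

(x ⊛ y)[n] = Σ(m=0 to 1) x[m] · y[(n-m) mod 2]

Computing each output sample:
(x ⊛ y)[0] = -6
(x ⊛ y)[1] = 0

x ⊛ y = [-6, 0]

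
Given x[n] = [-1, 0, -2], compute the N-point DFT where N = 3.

X[k] = Σ(n=0 to 2) x[n] · ω_3^(nk)
where ω_3 = e^(-2πi/3)

Computing each X[k]:
X[0] = -3
X[1] = -1.7321i
X[2] = 1.7321i

X = [-3, -1.7321i, 1.7321i]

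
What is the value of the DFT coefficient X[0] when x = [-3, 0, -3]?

X[0] = Σ(n=0 to 2) x[n] · ω_3^0 = Σ x[n]
= (-3) + (0) + (-3)

X[0] = -6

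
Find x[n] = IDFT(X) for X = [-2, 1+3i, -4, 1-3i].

x[n] = (1/4) Σ(k=0 to 3) X[k] · e^(2πikn/4)

Computing each x[n]:
x[0] = -1
x[1] = -1
x[2] = -2
x[3] = 2

x = [-1, -1, -2, 2]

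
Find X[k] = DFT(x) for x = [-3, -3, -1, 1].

X[k] = Σ(n=0 to 3) x[n] · ω_4^(nk)
where ω_4 = e^(-2πi/4)

Computing each X[k]:
X[0] = -6
X[1] = -2+4i
X[2] = -2
X[3] = -2-4i

X = [-6, -2+4i, -2, -2-4i]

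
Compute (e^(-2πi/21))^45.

Since ω_21^21 = 1, powers reduce modulo 21.
45 mod 21 = 3
So ω_21^45 = ω_21^3 = e^(-2πi·3/21)

ω_21^45 = ω_21^3 = 0.6235-0.7818i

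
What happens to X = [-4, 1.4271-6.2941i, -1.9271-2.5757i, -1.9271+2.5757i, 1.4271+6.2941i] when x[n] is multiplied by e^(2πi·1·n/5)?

Modulation property: DFT(ω_5^(-1n)·x[n]) = X[(k-1) mod 5], so circularly shift X by 1 positions.

X[k-1] = [1.4271+6.2941i, -4, 1.4271-6.2941i, -1.9271-2.5757i, -1.9271+2.5757i]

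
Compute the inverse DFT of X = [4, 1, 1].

x[n] = (1/3) Σ(k=0 to 2) X[k] · e^(2πikn/3)

Computing each x[n]:
x[0] = 2
x[1] = 1
x[2] = 1

x = [2, 1, 1]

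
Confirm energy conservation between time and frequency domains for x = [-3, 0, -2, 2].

Time domain:
Σ|x[n]|² = |-3|² + |0|² + |-2|² + |2|² = 17.0000

Frequency domain:
(1/4)Σ|X[k]|² = (1/4)(|-3|² + |-1+2i|² + |-7|² + |-1-2i|²) = (1/4)·68.0000 = 17.0000

Both sides agree, confirming Parseval's theorem.

Σ|x[n]|² = (1/N)Σ|X[k]|² = 17.0000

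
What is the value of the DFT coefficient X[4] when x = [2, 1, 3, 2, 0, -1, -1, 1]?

X[4] = Σ(n=0 to 7) x[n] · ω_8^(4n) where ω_8 = e^(-2πi/8)
= (2)·ω_8^0 + (1)·ω_8^4 + (3)·ω_8^8 + (2)·ω_8^12 + (0)·ω_8^16 + (-1)·ω_8^20 + (-1)·ω_8^24 + (1)·ω_8^28

X[4] = 1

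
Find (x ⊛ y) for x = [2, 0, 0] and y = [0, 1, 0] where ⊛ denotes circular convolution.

(x ⊛ y)[n] = Σ(m=0 to 2) x[m] · y[(n-m) mod 3]

Computing each output sample:
(x ⊛ y)[0] = 0
(x ⊛ y)[1] = 2
(x ⊛ y)[2] = 0

x ⊛ y = [0, 2, 0]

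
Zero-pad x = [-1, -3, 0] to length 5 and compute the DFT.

Original 3-point DFT: [-4, 0.5000+2.5981i, 0.5000-2.5981i]
Zero-padded 5-point DFT provides frequency interpolation.

DFT_5([x, 0, ...]) = [-4, -1.9271+2.8532i, 1.4271+1.7634i, 1.4271-1.7634i, -1.9271-2.8532i]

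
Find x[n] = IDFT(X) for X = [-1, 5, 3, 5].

x[n] = (1/4) Σ(k=0 to 3) X[k] · e^(2πikn/4)

Computing each x[n]:
x[0] = 3
x[1] = -1
x[2] = -2
x[3] = -1

x = [3, -1, -2, -1]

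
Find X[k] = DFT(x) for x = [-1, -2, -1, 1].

X[k] = Σ(n=0 to 3) x[n] · ω_4^(nk)
where ω_4 = e^(-2πi/4)

Computing each X[k]:
X[0] = -3
X[1] = 3i
X[2] = -1
X[3] = -3i

X = [-3, 3i, -1, -3i]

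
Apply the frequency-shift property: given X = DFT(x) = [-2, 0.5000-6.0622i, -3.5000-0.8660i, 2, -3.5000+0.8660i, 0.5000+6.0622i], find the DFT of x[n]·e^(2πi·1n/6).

Modulation property: DFT(ω_6^(-1n)·x[n]) = X[(k-1) mod 6], so circularly shift X by 1 positions.

X[k-1] = [0.5000+6.0622i, -2, 0.5000-6.0622i, -3.5000-0.8660i, 2, -3.5000+0.8660i]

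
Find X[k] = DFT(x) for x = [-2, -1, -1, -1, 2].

X[k] = Σ(n=0 to 4) x[n] · ω_5^(nk)
where ω_5 = e^(-2πi/5)

Computing each X[k]:
X[0] = -3
X[1] = -0.0729+2.8532i
X[2] = -3.4271+1.7634i
X[3] = -3.4271-1.7634i
X[4] = -0.0729-2.8532i

X = [-3, -0.0729+2.8532i, -3.4271+1.7634i, -3.4271-1.7634i, -0.0729-2.8532i]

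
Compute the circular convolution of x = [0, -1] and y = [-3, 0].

(x ⊛ y)[n] = Σ(m=0 to 1) x[m] · y[(n-m) mod 2]

Computing each output sample:
(x ⊛ y)[0] = 0
(x ⊛ y)[1] = 3

x ⊛ y = [0, 3]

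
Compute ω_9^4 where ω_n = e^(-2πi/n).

ω_9^4 = e^(-2πi·4/9)
= cos(-2π·4/9) + i·sin(-2π·4/9)
= cos(-8π/9) + i·sin(-8π/9)

ω_9^4 = cos(-8π/9) + i·sin(-8π/9) = -0.9397-0.3420i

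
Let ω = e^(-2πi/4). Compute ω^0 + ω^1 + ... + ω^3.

Sum of all nth roots of unity equals 0 for n > 1 (geometric series with r ≠ 1).

0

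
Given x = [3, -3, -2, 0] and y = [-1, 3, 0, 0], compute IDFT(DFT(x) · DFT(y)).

(x ⊛ y)[n] = Σ(m=0 to 3) x[m] · y[(n-m) mod 4]

Computing each output sample:
(x ⊛ y)[0] = -3
(x ⊛ y)[1] = 12
(x ⊛ y)[2] = -7
(x ⊛ y)[3] = -6

x ⊛ y = [-3, 12, -7, -6]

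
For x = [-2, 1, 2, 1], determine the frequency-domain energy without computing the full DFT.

Parseval: Σ|x[n]|² = (1/N)Σ|X[k]|², so Σ|X[k]|² = N·Σ|x[n]|² = 4·10.0000

Σ|X[k]|² = N·Σ|x[n]|² = 4·10.0000 = 40.0000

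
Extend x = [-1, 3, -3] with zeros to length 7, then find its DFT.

Original 3-point DFT: [-1, -1.0000-5.1962i, -1.0000+5.1962i]
Zero-padded 7-point DFT provides frequency interpolation.

DFT_7([x, 0, ...]) = [-1, 1.5380+0.5793i, 1.0353-4.2264i, -5.5734-3.6471i, -5.5734+3.6471i, 1.0353+4.2264i, 1.5380-0.5793i]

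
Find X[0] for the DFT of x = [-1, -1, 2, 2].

X[0] = Σ(n=0 to 3) x[n] · ω_4^0 = Σ x[n]
= (-1) + (-1) + (2) + (2)

X[0] = 2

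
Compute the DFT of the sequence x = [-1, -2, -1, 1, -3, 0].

X[k] = Σ(n=0 to 5) x[n] · ω_6^(nk)
where ω_6 = e^(-2πi/6)

Computing each X[k]:
X[0] = -6
X[1] = -1
X[2] = 3.0000+3.4641i
X[3] = -4
X[4] = 3.0000-3.4641i
X[5] = -1

X = [-6, -1, 3.0000+3.4641i, -4, 3.0000-3.4641i, -1]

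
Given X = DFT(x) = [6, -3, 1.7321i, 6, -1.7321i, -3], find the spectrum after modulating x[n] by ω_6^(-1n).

Modulation property: DFT(ω_6^(-1n)·x[n]) = X[(k-1) mod 6], so circularly shift X by 1 positions.

X[k-1] = [-3, 6, -3, 1.7321i, 6, -1.7321i]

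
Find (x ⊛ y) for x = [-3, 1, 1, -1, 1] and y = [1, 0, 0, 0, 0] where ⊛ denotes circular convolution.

(x ⊛ y)[n] = Σ(m=0 to 4) x[m] · y[(n-m) mod 5]

Computing each output sample:
(x ⊛ y)[0] = -3
(x ⊛ y)[1] = 1
(x ⊛ y)[2] = 1
(x ⊛ y)[3] = -1
(x ⊛ y)[4] = 1

x ⊛ y = [-3, 1, 1, -1, 1]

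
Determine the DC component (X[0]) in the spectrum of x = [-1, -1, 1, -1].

X[0] = Σ(n=0 to 3) x[n] · ω_4^0 = Σ x[n]
= (-1) + (-1) + (1) + (-1)

X[0] = -2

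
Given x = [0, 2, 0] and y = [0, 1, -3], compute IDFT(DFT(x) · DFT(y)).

(x ⊛ y)[n] = Σ(m=0 to 2) x[m] · y[(n-m) mod 3]

Computing each output sample:
(x ⊛ y)[0] = -6
(x ⊛ y)[1] = 0
(x ⊛ y)[2] = 2

x ⊛ y = [-6, 0, 2]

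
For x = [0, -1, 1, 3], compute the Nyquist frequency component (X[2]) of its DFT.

X[2] = Σ(n=0 to 3) x[n] · ω_4^(2n) where ω_4 = e^(-2πi/4)
= (0)·ω_4^0 + (-1)·ω_4^2 + (1)·ω_4^4 + (3)·ω_4^6

X[2] = -1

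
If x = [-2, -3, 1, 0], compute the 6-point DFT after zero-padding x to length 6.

Original 4-point DFT: [-4, -3+3i, 2, -3-3i]
Zero-padded 6-point DFT provides frequency interpolation.

DFT_6([x, 0, ...]) = [-4, -4.0000+1.7321i, -1.0000+3.4641i, 2, -1.0000-3.4641i, -4.0000-1.7321i]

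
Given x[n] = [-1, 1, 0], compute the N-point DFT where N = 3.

X[k] = Σ(n=0 to 2) x[n] · ω_3^(nk)
where ω_3 = e^(-2πi/3)

Computing each X[k]:
X[0] = 0
X[1] = -1.5000-0.8660i
X[2] = -1.5000+0.8660i

X = [0, -1.5000-0.8660i, -1.5000+0.8660i]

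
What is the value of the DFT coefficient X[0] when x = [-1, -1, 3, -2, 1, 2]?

X[0] = Σ(n=0 to 5) x[n] · ω_6^0 = Σ x[n]
= (-1) + (-1) + (3) + (-2) + (1) + (2)

X[0] = 2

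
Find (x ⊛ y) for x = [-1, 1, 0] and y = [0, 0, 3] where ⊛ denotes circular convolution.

(x ⊛ y)[n] = Σ(m=0 to 2) x[m] · y[(n-m) mod 3]

Computing each output sample:
(x ⊛ y)[0] = 3
(x ⊛ y)[1] = 0
(x ⊛ y)[2] = -3

x ⊛ y = [3, 0, -3]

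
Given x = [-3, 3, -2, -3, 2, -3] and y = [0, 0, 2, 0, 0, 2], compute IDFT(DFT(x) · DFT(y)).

(x ⊛ y)[n] = Σ(m=0 to 5) x[m] · y[(n-m) mod 6]

Computing each output sample:
(x ⊛ y)[0] = 10
(x ⊛ y)[1] = -10
(x ⊛ y)[2] = -12
(x ⊛ y)[3] = 10
(x ⊛ y)[4] = -10
(x ⊛ y)[5] = -12

x ⊛ y = [10, -10, -12, 10, -10, -12]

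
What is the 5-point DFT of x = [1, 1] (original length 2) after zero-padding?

Original 2-point DFT: [2, 0]
Zero-padded 5-point DFT provides frequency interpolation.

DFT_5([x, 0, ...]) = [2, 1.3090-0.9511i, 0.1910-0.5878i, 0.1910+0.5878i, 1.3090+0.9511i]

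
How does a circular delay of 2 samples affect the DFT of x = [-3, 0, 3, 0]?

Time shift by 2: X_shifted[k] = ω_4^(2k) · X[k]
Shifted x = [3, 0, -3, 0]

DFT(x[n-2]) = [0, 6, 0, 6]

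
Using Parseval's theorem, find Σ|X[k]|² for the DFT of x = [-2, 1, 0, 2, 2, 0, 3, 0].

Parseval: Σ|x[n]|² = (1/N)Σ|X[k]|², so Σ|X[k]|² = N·Σ|x[n]|² = 8·22.0000

Σ|X[k]|² = N·Σ|x[n]|² = 8·22.0000 = 176.0000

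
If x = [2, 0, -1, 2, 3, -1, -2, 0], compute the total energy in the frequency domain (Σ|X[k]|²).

Parseval: Σ|x[n]|² = (1/N)Σ|X[k]|², so Σ|X[k]|² = N·Σ|x[n]|² = 8·23.0000

Σ|X[k]|² = N·Σ|x[n]|² = 8·23.0000 = 184.0000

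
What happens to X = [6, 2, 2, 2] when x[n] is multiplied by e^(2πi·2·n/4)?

Modulation property: DFT(ω_4^(-2n)·x[n]) = X[(k-2) mod 4], so circularly shift X by 2 positions.

X[k-2] = [2, 2, 6, 2]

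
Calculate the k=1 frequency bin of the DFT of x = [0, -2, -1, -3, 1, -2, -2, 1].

X[1] = Σ(n=0 to 7) x[n] · ω_8^(1n) where ω_8 = e^(-2πi/8)
= (0)·ω_8^0 + (-2)·ω_8^1 + (-1)·ω_8^2 + (-3)·ω_8^3 + (1)·ω_8^4 + (-2)·ω_8^5 + (-2)·ω_8^6 + (1)·ω_8^7

X[1] = 1.8284+1.8284i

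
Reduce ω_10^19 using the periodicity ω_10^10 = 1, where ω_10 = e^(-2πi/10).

Since ω_10^10 = 1, powers reduce modulo 10.
19 mod 10 = 9
So ω_10^19 = ω_10^9 = e^(-2πi·9/10)

ω_10^19 = ω_10^9 = 0.8090+0.5878i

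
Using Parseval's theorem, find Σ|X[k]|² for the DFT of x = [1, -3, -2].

Parseval: Σ|x[n]|² = (1/N)Σ|X[k]|², so Σ|X[k]|² = N·Σ|x[n]|² = 3·14.0000

Σ|X[k]|² = N·Σ|x[n]|² = 3·14.0000 = 42.0000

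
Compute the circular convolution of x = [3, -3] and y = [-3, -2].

(x ⊛ y)[n] = Σ(m=0 to 1) x[m] · y[(n-m) mod 2]

Computing each output sample:
(x ⊛ y)[0] = -3
(x ⊛ y)[1] = 3

x ⊛ y = [-3, 3]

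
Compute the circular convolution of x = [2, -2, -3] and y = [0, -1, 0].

(x ⊛ y)[n] = Σ(m=0 to 2) x[m] · y[(n-m) mod 3]

Computing each output sample:
(x ⊛ y)[0] = 3
(x ⊛ y)[1] = -2
(x ⊛ y)[2] = 2

x ⊛ y = [3, -2, 2]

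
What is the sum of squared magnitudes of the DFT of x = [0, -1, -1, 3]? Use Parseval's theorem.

Parseval: Σ|x[n]|² = (1/N)Σ|X[k]|², so Σ|X[k]|² = N·Σ|x[n]|² = 4·11.0000

Σ|X[k]|² = N·Σ|x[n]|² = 4·11.0000 = 44.0000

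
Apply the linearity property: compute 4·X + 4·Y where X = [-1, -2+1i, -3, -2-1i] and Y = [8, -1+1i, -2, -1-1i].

By linearity: DFT(4x + 4y) = 4·DFT(x) + 4·DFT(y)
= 4·[-1, -2+1i, -3, -2-1i] + 4·[8, -1+1i, -2, -1-1i]

Computing element-wise:
Z[0] = 4·(-1) + 4·(8) = 28
Z[1] = 4·(-2+1i) + 4·(-1+1i) = -12+8i
Z[2] = 4·(-3) + 4·(-2) = -20
Z[3] = 4·(-2-1i) + 4·(-1-1i) = -12-8i

DFT(4x + 4y) = 4·X + 4·Y = [28, -12+8i, -20, -12-8i]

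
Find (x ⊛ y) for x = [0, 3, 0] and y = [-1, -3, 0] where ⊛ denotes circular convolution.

(x ⊛ y)[n] = Σ(m=0 to 2) x[m] · y[(n-m) mod 3]

Computing each output sample:
(x ⊛ y)[0] = 0
(x ⊛ y)[1] = -3
(x ⊛ y)[2] = -9

x ⊛ y = [0, -3, -9]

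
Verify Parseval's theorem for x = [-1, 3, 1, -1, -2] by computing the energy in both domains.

Time domain:
Σ|x[n]|² = |-1|² + |3|² + |1|² + |-1|² + |-2|² = 16.0000

Frequency domain:
(1/5)Σ|X[k]|² = (1/5)(|0|² + |-0.6910-5.9309i|² + |-1.8090-1.0368i|² + |-1.8090+1.0368i|² + |-0.6910+5.9309i|²) = (1/5)·80.0000 = 16.0000

Both sides agree, confirming Parseval's theorem.

Σ|x[n]|² = (1/N)Σ|X[k]|² = 16.0000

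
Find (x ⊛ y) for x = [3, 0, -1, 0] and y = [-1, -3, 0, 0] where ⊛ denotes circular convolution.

(x ⊛ y)[n] = Σ(m=0 to 3) x[m] · y[(n-m) mod 4]

Computing each output sample:
(x ⊛ y)[0] = -3
(x ⊛ y)[1] = -9
(x ⊛ y)[2] = 1
(x ⊛ y)[3] = 3

x ⊛ y = [-3, -9, 1, 3]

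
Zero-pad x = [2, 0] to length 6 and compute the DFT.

Original 2-point DFT: [2, 2]
Zero-padded 6-point DFT provides frequency interpolation.

DFT_6([x, 0, ...]) = [2, 2, 2, 2, 2, 2]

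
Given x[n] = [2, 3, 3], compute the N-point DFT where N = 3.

X[k] = Σ(n=0 to 2) x[n] · ω_3^(nk)
where ω_3 = e^(-2πi/3)

Computing each X[k]:
X[0] = 8
X[1] = -1
X[2] = -1

X = [8, -1, -1]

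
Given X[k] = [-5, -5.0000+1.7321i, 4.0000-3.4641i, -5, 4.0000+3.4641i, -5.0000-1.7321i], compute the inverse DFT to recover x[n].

x[n] = (1/6) Σ(k=0 to 5) X[k] · e^(2πikn/6)

Computing each x[n]:
x[0] = -2
x[1] = -1
x[2] = -3
x[3] = 3
x[4] = 0
x[5] = -2

x = [-2, -1, -3, 3, 0, -2]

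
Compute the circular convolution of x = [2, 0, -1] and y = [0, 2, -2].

(x ⊛ y)[n] = Σ(m=0 to 2) x[m] · y[(n-m) mod 3]

Computing each output sample:
(x ⊛ y)[0] = -2
(x ⊛ y)[1] = 6
(x ⊛ y)[2] = -4

x ⊛ y = [-2, 6, -4]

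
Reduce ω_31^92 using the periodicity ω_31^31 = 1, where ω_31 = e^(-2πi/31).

Since ω_31^31 = 1, powers reduce modulo 31.
92 mod 31 = 30
So ω_31^92 = ω_31^30 = e^(-2πi·30/31)

ω_31^92 = ω_31^30 = 0.9795+0.2013i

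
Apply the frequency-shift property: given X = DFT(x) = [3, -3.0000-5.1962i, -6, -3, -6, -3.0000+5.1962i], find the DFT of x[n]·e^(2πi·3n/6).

Modulation property: DFT(ω_6^(-3n)·x[n]) = X[(k-3) mod 6], so circularly shift X by 3 positions.

X[k-3] = [-3, -6, -3.0000+5.1962i, 3, -3.0000-5.1962i, -6]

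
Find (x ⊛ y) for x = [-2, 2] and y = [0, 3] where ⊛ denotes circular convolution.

(x ⊛ y)[n] = Σ(m=0 to 1) x[m] · y[(n-m) mod 2]

Computing each output sample:
(x ⊛ y)[0] = 6
(x ⊛ y)[1] = -6

x ⊛ y = [6, -6]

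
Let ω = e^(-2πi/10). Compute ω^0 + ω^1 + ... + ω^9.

Sum of all nth roots of unity equals 0 for n > 1 (geometric series with r ≠ 1).

0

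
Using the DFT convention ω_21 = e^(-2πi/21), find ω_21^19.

ω_21^19 = e^(-2πi·19/21)
= cos(-2π·19/21) + i·sin(-2π·19/21)
= cos(-38π/21) + i·sin(-38π/21)

ω_21^19 = cos(-38π/21) + i·sin(-38π/21) = 0.8262+0.5633i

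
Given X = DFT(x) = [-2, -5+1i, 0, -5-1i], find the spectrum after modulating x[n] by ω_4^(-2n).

Modulation property: DFT(ω_4^(-2n)·x[n]) = X[(k-2) mod 4], so circularly shift X by 2 positions.

X[k-2] = [0, -5-1i, -2, -5+1i]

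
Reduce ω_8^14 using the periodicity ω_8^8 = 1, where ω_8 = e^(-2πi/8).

Since ω_8^8 = 1, powers reduce modulo 8.
14 mod 8 = 6
So ω_8^14 = ω_8^6 = e^(-2πi·6/8)

ω_8^14 = ω_8^6 = 1i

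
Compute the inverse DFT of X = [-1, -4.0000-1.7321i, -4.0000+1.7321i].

x[n] = (1/3) Σ(k=0 to 2) X[k] · e^(2πikn/3)

Computing each x[n]:
x[0] = -3
x[1] = 2
x[2] = 0

x = [-3, 2, 0]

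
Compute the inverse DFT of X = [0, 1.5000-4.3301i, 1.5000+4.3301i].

x[n] = (1/3) Σ(k=0 to 2) X[k] · e^(2πikn/3)

Computing each x[n]:
x[0] = 1
x[1] = 2
x[2] = -3

x = [1, 2, -3]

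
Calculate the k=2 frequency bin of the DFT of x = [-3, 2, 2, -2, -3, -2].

X[2] = Σ(n=0 to 5) x[n] · ω_6^(2n) where ω_6 = e^(-2πi/6)
= (-3)·ω_6^0 + (2)·ω_6^2 + (2)·ω_6^4 + (-2)·ω_6^6 + (-3)·ω_6^8 + (-2)·ω_6^10

X[2] = -4.5000+0.8660i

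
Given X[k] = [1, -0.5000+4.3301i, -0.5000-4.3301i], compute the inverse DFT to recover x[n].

x[n] = (1/3) Σ(k=0 to 2) X[k] · e^(2πikn/3)

Computing each x[n]:
x[0] = 0
x[1] = -2
x[2] = 3

x = [0, -2, 3]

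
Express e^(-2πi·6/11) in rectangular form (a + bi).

ω_11^6 = e^(-2πi·6/11)
= cos(-2π·6/11) + i·sin(-2π·6/11)
= cos(-12π/11) + i·sin(-12π/11)

ω_11^6 = cos(-12π/11) + i·sin(-12π/11) = -0.9595+0.2817i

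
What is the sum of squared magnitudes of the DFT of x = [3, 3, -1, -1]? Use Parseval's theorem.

Parseval: Σ|x[n]|² = (1/N)Σ|X[k]|², so Σ|X[k]|² = N·Σ|x[n]|² = 4·20.0000

Σ|X[k]|² = N·Σ|x[n]|² = 4·20.0000 = 80.0000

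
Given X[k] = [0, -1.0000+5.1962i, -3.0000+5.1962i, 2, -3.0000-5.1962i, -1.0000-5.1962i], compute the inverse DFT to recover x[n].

x[n] = (1/6) Σ(k=0 to 5) X[k] · e^(2πikn/6)

Computing each x[n]:
x[0] = -1
x[1] = -3
x[2] = 1
x[3] = -1
x[4] = 1
x[5] = 3

x = [-1, -3, 1, -1, 1, 3]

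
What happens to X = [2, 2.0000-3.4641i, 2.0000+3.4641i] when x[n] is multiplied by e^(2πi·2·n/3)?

Modulation property: DFT(ω_3^(-2n)·x[n]) = X[(k-2) mod 3], so circularly shift X by 2 positions.

X[k-2] = [2.0000-3.4641i, 2.0000+3.4641i, 2]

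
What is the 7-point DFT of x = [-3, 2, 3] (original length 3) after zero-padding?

Original 3-point DFT: [2, -5.5000+0.8660i, -5.5000-0.8660i]
Zero-padded 7-point DFT provides frequency interpolation.

DFT_7([x, 0, ...]) = [2, -2.4206-4.4884i, -6.1479-0.6482i, -2.9315+1.4777i, -2.9315-1.4777i, -6.1479+0.6482i, -2.4206+4.4884i]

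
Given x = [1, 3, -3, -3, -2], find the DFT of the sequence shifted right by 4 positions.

Time shift by 4: X_shifted[k] = ω_5^(4k) · X[k]
Shifted x = [3, -3, -3, -2, 1]

DFT(x[n-4]) = [-4, 6.4271+4.3920i, 3.0729+1.4001i, 3.0729-1.4001i, 6.4271-4.3920i]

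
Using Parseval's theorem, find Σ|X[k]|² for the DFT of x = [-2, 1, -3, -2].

Parseval: Σ|x[n]|² = (1/N)Σ|X[k]|², so Σ|X[k]|² = N·Σ|x[n]|² = 4·18.0000

Σ|X[k]|² = N·Σ|x[n]|² = 4·18.0000 = 72.0000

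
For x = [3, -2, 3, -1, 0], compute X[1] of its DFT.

X[1] = Σ(n=0 to 4) x[n] · ω_5^(1n) where ω_5 = e^(-2πi/5)
= (3)·ω_5^0 + (-2)·ω_5^1 + (3)·ω_5^2 + (-1)·ω_5^3 + (0)·ω_5^4

X[1] = 0.7639-0.4490i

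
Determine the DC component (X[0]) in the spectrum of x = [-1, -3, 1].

X[0] = Σ(n=0 to 2) x[n] · ω_3^0 = Σ x[n]
= (-1) + (-3) + (1)

X[0] = -3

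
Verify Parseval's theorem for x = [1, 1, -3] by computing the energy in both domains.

Time domain:
Σ|x[n]|² = |1|² + |1|² + |-3|² = 11.0000

Frequency domain:
(1/3)Σ|X[k]|² = (1/3)(|-1|² + |2.0000-3.4641i|² + |2.0000+3.4641i|²) = (1/3)·33.0000 = 11.0000

Both sides agree, confirming Parseval's theorem.

Σ|x[n]|² = (1/N)Σ|X[k]|² = 11.0000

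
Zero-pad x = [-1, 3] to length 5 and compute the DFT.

Original 2-point DFT: [2, -4]
Zero-padded 5-point DFT provides frequency interpolation.

DFT_5([x, 0, ...]) = [2, -0.0729-2.8532i, -3.4271-1.7634i, -3.4271+1.7634i, -0.0729+2.8532i]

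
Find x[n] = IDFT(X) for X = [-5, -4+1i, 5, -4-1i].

x[n] = (1/4) Σ(k=0 to 3) X[k] · e^(2πikn/4)

Computing each x[n]:
x[0] = -2
x[1] = -3
x[2] = 2
x[3] = -2

x = [-2, -3, 2, -2]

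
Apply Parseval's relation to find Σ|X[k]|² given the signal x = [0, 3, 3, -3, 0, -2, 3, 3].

Parseval: Σ|x[n]|² = (1/N)Σ|X[k]|², so Σ|X[k]|² = N·Σ|x[n]|² = 8·49.0000

Σ|X[k]|² = N·Σ|x[n]|² = 8·49.0000 = 392.0000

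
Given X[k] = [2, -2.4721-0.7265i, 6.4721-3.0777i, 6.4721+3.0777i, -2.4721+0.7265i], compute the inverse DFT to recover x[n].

x[n] = (1/5) Σ(k=0 to 4) X[k] · e^(2πikn/5)

Computing each x[n]:
x[0] = 2
x[1] = -1
x[2] = 1
x[3] = 3
x[4] = -3

x = [2, -1, 1, 3, -3]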